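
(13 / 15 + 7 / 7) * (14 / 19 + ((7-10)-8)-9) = -3416 / 95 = -35.96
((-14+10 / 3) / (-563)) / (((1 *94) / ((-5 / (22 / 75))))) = -1000 / 291071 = -0.00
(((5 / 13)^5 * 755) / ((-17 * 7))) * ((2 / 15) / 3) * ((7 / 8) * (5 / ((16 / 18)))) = -2359375 / 201983392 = -0.01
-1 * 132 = -132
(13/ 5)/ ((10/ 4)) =26/ 25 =1.04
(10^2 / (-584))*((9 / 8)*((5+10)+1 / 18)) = -6775 / 2336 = -2.90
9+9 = 18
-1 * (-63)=63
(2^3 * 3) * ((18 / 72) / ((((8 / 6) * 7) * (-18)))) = -1 / 28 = -0.04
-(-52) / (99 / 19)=988 / 99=9.98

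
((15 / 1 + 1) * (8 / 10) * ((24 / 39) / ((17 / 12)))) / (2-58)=-768 / 7735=-0.10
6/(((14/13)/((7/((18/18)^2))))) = 39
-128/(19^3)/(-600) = 0.00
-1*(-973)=973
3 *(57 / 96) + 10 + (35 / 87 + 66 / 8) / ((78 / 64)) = 2049977 / 108576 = 18.88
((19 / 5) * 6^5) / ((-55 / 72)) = -10637568 / 275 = -38682.07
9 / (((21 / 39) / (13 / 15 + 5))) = 98.06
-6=-6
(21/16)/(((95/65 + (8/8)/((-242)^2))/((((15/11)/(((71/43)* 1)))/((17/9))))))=2109322215/5372255612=0.39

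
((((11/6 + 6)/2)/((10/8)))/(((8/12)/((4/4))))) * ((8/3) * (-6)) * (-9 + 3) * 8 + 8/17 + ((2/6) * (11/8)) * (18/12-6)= 4906891/1360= 3608.01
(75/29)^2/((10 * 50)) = 45/3364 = 0.01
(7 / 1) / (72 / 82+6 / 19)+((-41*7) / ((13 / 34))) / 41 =-150451 / 12090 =-12.44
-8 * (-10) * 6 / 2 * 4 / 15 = 64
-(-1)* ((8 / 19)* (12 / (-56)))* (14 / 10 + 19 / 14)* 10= -2316 / 931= -2.49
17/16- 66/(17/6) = -22.23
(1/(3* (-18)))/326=-1/17604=-0.00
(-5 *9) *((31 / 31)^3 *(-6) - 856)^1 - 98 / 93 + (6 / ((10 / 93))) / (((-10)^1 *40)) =7214718053 / 186000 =38788.81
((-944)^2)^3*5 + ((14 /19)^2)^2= 461122563966554215585296 /130321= 3538359619451617280.29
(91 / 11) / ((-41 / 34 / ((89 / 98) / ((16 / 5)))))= -98345 / 50512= -1.95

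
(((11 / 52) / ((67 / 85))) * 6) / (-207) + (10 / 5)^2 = 479857 / 120198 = 3.99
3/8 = 0.38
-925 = -925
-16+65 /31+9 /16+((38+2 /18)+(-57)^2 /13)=15941011 /58032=274.69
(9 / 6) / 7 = 3 / 14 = 0.21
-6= -6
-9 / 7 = -1.29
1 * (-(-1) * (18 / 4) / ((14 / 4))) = 9 / 7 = 1.29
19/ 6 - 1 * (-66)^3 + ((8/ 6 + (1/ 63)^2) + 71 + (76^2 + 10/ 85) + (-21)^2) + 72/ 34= 39645884599/ 134946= 293790.74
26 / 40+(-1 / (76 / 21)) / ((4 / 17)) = -797 / 1520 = -0.52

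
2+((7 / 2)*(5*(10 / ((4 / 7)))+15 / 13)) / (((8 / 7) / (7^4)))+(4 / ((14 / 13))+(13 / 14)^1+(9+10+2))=1898347111 / 2912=651904.91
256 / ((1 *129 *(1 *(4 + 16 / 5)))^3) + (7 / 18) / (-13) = -1217159663 / 40688343306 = -0.03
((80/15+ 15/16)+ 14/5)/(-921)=-2177/221040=-0.01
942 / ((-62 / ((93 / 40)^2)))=-131409 / 1600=-82.13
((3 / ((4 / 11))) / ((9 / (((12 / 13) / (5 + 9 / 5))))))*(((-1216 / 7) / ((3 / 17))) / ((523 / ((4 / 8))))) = -0.12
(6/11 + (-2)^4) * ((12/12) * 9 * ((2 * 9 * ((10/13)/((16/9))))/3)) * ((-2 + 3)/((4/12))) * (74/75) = 62937/55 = 1144.31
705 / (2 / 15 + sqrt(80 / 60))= -10575 / 148 + 52875* sqrt(3) / 148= 547.35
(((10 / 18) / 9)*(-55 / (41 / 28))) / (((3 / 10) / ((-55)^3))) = 12810875000 / 9963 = 1285845.13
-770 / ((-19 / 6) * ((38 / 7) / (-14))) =-226380 / 361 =-627.09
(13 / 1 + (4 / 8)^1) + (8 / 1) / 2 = 35 / 2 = 17.50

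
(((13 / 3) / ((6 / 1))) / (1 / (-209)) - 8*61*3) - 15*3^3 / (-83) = -2405437 / 1494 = -1610.06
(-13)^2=169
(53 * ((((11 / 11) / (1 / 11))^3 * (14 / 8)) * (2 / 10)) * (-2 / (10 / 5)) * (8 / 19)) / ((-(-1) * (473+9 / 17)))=-1199231 / 54625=-21.95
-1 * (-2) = 2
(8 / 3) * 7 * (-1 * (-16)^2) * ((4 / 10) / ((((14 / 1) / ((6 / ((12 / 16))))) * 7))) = -16384 / 105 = -156.04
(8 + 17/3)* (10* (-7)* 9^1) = -8610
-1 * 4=-4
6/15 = 2/5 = 0.40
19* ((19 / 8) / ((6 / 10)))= 1805 / 24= 75.21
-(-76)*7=532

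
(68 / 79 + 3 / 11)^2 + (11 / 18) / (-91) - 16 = -18210337709 / 1236953718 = -14.72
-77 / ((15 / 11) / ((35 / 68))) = -5929 / 204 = -29.06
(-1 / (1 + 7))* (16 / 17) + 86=1460 / 17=85.88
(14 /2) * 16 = 112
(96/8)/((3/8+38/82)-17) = -1312/1767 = -0.74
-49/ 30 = -1.63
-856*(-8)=6848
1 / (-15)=-1 / 15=-0.07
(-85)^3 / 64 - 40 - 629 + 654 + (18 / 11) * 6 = -6759023 / 704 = -9600.88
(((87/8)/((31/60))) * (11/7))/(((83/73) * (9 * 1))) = 116435/36022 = 3.23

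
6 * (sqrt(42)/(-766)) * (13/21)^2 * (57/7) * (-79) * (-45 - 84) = -32723301 * sqrt(42)/131369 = -1614.32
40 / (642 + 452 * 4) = 4 / 245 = 0.02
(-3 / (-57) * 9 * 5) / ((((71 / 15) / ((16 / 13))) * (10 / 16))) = 0.99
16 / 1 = 16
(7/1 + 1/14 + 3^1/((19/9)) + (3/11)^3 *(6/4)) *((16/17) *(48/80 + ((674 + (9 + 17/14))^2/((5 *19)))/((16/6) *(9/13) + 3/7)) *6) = 960108388049736/9205727069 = 104294.68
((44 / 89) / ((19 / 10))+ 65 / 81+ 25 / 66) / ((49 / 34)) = 73841795 / 73827369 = 1.00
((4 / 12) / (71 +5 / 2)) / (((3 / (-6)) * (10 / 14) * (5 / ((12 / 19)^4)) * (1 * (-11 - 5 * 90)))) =9216 / 10513646675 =0.00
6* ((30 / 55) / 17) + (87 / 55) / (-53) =8061 / 49555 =0.16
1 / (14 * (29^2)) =1 / 11774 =0.00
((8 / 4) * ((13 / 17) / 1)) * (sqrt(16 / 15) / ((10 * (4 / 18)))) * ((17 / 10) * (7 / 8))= 273 * sqrt(15) / 1000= 1.06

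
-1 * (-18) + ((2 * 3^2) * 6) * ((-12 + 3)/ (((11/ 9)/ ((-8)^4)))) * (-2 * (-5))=-32574352.91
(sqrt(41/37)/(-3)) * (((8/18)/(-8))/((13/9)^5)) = 2187 * sqrt(1517)/27475682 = 0.00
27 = 27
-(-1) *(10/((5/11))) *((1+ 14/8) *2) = 121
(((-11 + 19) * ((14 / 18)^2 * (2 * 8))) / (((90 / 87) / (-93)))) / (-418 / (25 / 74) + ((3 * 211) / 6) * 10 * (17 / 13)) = -183252160 / 3746979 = -48.91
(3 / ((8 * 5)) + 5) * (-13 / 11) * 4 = -2639 / 110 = -23.99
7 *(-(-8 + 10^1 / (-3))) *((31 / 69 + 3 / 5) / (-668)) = -21539 / 172845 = -0.12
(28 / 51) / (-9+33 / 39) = -182 / 2703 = -0.07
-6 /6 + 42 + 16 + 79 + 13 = 149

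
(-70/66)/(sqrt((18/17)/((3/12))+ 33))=-35*sqrt(10761)/20889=-0.17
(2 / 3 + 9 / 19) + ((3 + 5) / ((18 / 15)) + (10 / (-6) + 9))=863 / 57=15.14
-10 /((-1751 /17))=10 /103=0.10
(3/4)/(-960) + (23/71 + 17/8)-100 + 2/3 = -26414773/272640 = -96.89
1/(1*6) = 1/6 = 0.17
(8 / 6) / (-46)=-2 / 69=-0.03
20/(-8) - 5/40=-21/8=-2.62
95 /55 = 19 /11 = 1.73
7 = 7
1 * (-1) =-1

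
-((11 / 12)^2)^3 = -1771561 / 2985984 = -0.59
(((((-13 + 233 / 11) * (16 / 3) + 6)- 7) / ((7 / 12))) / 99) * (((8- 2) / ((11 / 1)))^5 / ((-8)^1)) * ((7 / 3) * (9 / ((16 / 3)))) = -341901 / 19487171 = -0.02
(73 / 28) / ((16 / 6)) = 219 / 224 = 0.98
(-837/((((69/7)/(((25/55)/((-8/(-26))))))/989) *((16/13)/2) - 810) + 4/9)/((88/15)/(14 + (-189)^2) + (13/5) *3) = 163193076939725/861380004840702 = 0.19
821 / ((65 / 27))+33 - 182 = 12482 / 65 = 192.03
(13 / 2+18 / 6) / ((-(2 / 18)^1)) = -171 / 2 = -85.50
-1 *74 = -74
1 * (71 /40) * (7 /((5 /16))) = 994 /25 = 39.76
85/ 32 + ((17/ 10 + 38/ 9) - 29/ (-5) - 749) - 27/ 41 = -8682187/ 11808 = -735.28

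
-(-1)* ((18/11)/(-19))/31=-18/6479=-0.00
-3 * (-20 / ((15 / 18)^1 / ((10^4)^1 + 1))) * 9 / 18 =360036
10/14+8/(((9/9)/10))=565/7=80.71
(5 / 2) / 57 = 5 / 114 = 0.04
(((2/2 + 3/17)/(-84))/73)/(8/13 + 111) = -0.00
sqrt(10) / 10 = 0.32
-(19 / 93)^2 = -361 / 8649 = -0.04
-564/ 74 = -282/ 37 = -7.62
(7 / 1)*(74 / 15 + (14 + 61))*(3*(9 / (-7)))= -10791 / 5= -2158.20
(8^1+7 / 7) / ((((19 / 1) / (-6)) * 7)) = -54 / 133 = -0.41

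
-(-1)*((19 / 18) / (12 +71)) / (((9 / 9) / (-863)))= -16397 / 1494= -10.98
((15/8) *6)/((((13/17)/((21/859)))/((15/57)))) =80325/848692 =0.09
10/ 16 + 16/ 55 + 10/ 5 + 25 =12283/ 440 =27.92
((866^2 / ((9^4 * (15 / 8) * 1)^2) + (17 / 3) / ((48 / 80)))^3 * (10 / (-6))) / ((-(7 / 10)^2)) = 3066482380393173159594263200402516 / 1068501417430861096810919355375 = 2869.89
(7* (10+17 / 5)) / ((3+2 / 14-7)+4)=3283 / 5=656.60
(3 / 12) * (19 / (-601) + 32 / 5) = 19137 / 12020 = 1.59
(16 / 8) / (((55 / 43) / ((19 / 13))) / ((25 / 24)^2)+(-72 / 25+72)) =0.03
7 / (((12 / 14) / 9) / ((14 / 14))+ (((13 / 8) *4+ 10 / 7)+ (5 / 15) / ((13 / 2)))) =3822 / 4409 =0.87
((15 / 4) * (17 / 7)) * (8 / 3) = 170 / 7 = 24.29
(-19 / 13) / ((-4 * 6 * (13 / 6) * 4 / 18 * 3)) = 0.04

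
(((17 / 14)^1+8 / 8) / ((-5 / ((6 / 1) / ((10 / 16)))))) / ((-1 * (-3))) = -248 / 175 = -1.42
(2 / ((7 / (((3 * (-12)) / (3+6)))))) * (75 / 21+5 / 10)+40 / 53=-10124 / 2597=-3.90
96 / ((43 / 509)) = 48864 / 43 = 1136.37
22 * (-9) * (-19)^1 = 3762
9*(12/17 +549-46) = 77067/17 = 4533.35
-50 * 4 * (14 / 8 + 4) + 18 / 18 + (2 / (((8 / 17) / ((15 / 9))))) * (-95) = -21863 / 12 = -1821.92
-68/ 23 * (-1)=68/ 23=2.96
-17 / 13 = -1.31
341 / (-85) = -341 / 85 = -4.01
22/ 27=0.81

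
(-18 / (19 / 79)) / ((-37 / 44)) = 62568 / 703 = 89.00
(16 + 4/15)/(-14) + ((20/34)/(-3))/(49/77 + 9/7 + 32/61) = -4246393/3418870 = -1.24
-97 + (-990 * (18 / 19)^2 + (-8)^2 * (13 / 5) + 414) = -731263 / 1805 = -405.13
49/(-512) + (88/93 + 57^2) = 154744883/47616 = 3249.85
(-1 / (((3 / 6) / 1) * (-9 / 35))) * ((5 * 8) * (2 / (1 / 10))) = 56000 / 9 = 6222.22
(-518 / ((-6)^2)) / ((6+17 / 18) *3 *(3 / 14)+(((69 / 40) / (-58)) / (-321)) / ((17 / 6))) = -1912751260 / 593453097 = -3.22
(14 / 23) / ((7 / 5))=0.43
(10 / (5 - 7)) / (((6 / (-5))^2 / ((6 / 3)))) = -125 / 18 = -6.94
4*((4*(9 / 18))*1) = 8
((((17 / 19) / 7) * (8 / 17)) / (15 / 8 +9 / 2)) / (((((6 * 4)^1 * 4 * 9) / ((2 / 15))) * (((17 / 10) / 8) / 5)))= 320 / 9340191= 0.00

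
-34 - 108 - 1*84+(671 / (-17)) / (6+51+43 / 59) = -226.68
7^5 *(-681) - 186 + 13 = -11445740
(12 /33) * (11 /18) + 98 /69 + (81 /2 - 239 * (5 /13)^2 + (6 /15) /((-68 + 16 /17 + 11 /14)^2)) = 590745206355193 /87033341270070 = 6.79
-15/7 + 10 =55/7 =7.86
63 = 63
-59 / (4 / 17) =-1003 / 4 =-250.75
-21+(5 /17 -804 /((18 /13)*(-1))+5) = 28813 /51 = 564.96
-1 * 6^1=-6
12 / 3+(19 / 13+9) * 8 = 1140 / 13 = 87.69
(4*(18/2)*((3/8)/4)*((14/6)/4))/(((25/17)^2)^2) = 5261823/12500000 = 0.42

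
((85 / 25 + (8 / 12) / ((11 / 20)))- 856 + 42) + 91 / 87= -3867916 / 4785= -808.34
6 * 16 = 96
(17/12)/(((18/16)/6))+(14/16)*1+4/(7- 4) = 703/72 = 9.76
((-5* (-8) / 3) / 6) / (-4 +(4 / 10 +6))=25 / 27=0.93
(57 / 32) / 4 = 57 / 128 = 0.45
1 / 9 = 0.11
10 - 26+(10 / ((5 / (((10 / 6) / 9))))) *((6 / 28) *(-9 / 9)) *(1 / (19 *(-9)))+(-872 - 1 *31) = -9900382 / 10773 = -919.00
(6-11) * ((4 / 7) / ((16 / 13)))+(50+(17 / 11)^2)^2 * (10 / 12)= 936649825 / 409948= 2284.80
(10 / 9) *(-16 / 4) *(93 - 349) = 10240 / 9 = 1137.78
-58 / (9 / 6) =-116 / 3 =-38.67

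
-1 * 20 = -20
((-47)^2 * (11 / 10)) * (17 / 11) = 37553 / 10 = 3755.30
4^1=4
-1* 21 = -21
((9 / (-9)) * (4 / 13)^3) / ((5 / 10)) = -128 / 2197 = -0.06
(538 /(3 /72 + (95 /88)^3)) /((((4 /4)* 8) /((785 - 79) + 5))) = 97753239936 /2657309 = 36786.55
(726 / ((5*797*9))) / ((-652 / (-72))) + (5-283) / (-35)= 7.95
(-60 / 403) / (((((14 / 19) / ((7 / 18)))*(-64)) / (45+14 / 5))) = 4541 / 77376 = 0.06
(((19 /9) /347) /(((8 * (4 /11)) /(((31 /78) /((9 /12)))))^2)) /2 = 2209339 /21888382464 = 0.00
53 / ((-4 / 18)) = -477 / 2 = -238.50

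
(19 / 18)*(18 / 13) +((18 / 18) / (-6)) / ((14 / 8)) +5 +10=4468 / 273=16.37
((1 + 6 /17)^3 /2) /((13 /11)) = 133837 /127738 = 1.05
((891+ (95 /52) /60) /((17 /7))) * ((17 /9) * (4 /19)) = 3892021 /26676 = 145.90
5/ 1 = 5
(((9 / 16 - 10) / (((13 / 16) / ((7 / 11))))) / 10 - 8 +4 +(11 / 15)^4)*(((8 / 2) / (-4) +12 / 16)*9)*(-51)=-510.63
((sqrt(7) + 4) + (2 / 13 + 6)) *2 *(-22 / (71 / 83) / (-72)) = 913 *sqrt(7) / 1278 + 20086 / 2769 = 9.14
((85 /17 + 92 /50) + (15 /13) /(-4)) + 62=89117 /1300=68.55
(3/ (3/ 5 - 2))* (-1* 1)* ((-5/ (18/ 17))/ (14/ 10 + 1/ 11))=-23375/ 3444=-6.79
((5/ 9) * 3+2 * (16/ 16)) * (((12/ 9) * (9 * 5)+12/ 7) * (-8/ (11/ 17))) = -19584/ 7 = -2797.71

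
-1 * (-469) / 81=469 / 81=5.79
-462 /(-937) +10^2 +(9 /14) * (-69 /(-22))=29583773 /288596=102.51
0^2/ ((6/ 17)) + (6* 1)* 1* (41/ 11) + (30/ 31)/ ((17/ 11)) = 133272/ 5797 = 22.99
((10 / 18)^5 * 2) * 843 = 1756250 / 19683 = 89.23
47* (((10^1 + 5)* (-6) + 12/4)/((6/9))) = -12267/2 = -6133.50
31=31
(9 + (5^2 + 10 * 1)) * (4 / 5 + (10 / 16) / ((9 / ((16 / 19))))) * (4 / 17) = 8.89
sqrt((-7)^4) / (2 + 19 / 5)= 245 / 29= 8.45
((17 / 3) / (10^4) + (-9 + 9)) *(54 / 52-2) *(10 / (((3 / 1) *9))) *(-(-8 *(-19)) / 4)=323 / 42120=0.01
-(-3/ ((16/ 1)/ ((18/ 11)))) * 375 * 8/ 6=3375/ 22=153.41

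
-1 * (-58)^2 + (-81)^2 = 3197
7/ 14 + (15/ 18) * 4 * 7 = 143/ 6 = 23.83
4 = 4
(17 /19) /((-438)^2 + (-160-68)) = 0.00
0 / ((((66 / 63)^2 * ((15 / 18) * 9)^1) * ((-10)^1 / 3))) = 0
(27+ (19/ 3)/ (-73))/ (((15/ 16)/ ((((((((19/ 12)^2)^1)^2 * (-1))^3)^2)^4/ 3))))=1697171879530149386168520415719441949997026492389395476490258511550686874734045414211744091537360900061893218167923446296392707/ 12300032837131881040168894292172831289708855237901671099627021500556967999491139583690842830540086957834240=137981085254232179178.82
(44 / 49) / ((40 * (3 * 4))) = 11 / 5880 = 0.00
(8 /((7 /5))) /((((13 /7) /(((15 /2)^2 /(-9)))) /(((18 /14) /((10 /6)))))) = -1350 /91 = -14.84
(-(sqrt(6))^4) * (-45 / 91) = 1620 / 91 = 17.80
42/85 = 0.49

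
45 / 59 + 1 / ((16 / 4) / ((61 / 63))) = 14939 / 14868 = 1.00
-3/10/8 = -3/80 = -0.04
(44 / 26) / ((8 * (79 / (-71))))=-781 / 4108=-0.19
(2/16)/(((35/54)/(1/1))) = 27/140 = 0.19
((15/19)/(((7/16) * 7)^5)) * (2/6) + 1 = 5372272611/5367029731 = 1.00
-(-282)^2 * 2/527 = -159048/527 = -301.80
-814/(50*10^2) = -407/2500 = -0.16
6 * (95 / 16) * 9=2565 / 8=320.62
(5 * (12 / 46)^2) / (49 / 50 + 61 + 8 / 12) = 27000 / 4971013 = 0.01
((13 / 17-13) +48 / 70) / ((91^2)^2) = -6872 / 40802101795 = -0.00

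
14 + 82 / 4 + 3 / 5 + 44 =791 / 10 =79.10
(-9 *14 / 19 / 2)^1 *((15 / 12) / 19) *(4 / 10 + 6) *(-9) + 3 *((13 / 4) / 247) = 18201 / 1444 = 12.60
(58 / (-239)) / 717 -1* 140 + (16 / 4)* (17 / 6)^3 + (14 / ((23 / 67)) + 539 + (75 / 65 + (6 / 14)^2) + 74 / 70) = 120471162726059 / 225957538170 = 533.16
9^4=6561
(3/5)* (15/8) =9/8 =1.12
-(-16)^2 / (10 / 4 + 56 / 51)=-26112 / 367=-71.15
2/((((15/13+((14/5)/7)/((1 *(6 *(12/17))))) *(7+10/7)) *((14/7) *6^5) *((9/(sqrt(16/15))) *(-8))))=-0.00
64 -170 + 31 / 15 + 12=-1379 / 15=-91.93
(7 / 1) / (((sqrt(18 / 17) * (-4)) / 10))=-35 * sqrt(34) / 12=-17.01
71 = 71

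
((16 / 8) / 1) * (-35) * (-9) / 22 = 315 / 11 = 28.64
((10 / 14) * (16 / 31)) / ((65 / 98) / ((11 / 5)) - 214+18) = -12320 / 6539853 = -0.00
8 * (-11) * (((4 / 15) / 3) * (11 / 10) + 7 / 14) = -11836 / 225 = -52.60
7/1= 7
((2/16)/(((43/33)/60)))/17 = 495/1462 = 0.34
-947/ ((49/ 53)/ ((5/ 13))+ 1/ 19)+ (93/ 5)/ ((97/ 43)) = -2263090693/ 5998480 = -377.28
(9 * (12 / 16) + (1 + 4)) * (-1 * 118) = -2773 / 2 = -1386.50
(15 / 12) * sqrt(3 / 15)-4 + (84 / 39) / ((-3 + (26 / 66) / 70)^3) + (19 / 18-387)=-30203777292458611 / 77440684747842 + sqrt(5) / 4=-389.47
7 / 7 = 1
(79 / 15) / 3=79 / 45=1.76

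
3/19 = 0.16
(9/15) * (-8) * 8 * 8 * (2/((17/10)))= -6144/17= -361.41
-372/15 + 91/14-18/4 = -22.80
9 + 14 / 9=95 / 9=10.56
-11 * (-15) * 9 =1485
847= 847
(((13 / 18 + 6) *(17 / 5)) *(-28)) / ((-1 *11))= 2618 / 45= 58.18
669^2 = 447561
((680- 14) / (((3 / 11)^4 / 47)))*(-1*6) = -101842796 / 3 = -33947598.67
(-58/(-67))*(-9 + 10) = 58/67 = 0.87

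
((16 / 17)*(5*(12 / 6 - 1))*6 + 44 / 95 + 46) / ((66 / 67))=4041373 / 53295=75.83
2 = 2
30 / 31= 0.97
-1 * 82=-82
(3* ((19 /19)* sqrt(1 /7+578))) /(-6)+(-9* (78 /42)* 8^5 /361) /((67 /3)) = -11501568 /169309 - sqrt(28329) /14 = -79.95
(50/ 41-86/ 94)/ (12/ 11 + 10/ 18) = 58113/ 314101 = 0.19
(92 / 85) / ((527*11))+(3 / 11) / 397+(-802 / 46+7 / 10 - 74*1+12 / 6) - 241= -2967113609753 / 8998509190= -329.73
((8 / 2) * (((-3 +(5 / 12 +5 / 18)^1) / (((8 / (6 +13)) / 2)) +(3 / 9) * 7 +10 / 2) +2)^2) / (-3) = -54289 / 15552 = -3.49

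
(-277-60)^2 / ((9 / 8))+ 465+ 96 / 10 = 4564117 / 45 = 101424.82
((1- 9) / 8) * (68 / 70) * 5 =-34 / 7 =-4.86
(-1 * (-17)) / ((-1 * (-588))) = 17 / 588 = 0.03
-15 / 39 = -5 / 13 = -0.38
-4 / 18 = -2 / 9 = -0.22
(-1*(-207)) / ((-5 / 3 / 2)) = -1242 / 5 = -248.40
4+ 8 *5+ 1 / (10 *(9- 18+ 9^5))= 44.00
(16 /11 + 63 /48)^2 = 237169 /30976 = 7.66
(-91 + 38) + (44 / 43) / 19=-43257 / 817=-52.95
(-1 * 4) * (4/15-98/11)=5704/165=34.57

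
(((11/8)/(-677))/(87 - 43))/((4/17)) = -0.00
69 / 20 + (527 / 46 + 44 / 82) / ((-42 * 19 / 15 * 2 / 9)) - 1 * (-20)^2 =-1994485453 / 5016760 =-397.56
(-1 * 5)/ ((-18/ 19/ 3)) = 95/ 6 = 15.83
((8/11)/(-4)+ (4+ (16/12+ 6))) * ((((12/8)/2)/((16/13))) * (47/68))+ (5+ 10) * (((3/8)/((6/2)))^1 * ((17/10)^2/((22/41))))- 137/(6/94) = -382653683/179520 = -2131.54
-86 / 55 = -1.56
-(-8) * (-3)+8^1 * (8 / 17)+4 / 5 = -1652 / 85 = -19.44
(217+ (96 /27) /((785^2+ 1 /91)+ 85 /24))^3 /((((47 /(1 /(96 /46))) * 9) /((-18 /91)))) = -2209816185962163901268174542047351125 /965160567335363204495723764739112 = -2289.58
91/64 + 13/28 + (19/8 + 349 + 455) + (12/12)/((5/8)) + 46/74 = 67172813/82880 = 810.48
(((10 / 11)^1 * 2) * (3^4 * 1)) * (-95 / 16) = -38475 / 44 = -874.43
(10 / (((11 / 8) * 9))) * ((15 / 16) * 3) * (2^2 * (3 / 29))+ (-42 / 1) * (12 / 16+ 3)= -99885 / 638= -156.56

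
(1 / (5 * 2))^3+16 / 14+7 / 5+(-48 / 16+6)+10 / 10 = 45807 / 7000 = 6.54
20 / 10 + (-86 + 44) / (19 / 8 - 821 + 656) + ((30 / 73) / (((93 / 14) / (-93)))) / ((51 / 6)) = 1.58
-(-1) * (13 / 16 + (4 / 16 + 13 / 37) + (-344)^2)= 70055749 / 592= 118337.41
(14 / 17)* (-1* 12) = -9.88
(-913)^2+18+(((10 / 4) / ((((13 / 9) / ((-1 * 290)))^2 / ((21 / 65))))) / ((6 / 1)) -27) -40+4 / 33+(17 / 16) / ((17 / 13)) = 838947.05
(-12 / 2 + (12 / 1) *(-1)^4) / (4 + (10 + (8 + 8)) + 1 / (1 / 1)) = 0.19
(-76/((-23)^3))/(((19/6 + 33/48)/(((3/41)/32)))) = 0.00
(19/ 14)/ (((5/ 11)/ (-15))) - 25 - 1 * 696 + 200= -7921/ 14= -565.79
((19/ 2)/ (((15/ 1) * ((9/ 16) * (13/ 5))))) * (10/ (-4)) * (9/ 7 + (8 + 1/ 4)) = -8455/ 819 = -10.32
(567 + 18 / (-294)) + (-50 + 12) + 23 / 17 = 441733 / 833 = 530.29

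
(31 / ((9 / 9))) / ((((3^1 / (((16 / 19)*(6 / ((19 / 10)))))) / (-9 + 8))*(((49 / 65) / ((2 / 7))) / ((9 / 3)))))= -3868800 / 123823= -31.24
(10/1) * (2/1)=20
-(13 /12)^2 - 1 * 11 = -1753 /144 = -12.17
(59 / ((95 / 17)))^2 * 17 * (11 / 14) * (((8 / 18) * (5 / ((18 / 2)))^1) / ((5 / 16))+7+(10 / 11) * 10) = 257233483273 / 10234350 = 25134.33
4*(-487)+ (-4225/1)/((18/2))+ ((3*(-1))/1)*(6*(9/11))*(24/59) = -14155285/5841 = -2423.44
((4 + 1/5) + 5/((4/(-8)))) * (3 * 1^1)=-87/5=-17.40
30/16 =1.88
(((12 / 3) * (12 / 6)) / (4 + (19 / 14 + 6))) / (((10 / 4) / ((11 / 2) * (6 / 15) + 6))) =9184 / 3975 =2.31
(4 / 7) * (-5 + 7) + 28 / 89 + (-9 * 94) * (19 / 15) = -3333494 / 3115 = -1070.14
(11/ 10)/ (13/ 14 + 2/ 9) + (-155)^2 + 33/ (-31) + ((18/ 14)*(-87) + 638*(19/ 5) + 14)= 4145739386/ 157325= 26351.43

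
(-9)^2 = 81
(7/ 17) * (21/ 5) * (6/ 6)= 147/ 85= 1.73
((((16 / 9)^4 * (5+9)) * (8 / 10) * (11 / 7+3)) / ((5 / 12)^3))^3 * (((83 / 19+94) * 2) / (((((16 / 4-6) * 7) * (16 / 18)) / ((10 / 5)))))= -27544165874099711116505513984 / 2465180419921875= -11173286000289.03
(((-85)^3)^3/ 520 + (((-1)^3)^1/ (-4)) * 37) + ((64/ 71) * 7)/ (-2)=-3288960637221439369/ 7384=-445417204390769.15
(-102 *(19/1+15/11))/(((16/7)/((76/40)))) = -1726.58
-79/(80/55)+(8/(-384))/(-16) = -41711/768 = -54.31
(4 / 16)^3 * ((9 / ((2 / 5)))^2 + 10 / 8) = 1015 / 128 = 7.93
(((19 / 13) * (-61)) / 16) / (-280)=1159 / 58240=0.02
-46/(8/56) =-322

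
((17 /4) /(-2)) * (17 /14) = -289 /112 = -2.58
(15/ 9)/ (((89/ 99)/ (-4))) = -660/ 89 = -7.42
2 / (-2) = -1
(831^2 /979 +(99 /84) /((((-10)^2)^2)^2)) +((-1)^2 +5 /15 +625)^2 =9695595246400290763 /24670800000000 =392998.82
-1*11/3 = -11/3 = -3.67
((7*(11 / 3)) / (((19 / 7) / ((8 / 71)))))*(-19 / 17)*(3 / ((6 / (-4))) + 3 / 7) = 6776 / 3621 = 1.87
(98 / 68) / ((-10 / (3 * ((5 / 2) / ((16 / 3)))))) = -441 / 2176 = -0.20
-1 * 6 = -6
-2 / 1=-2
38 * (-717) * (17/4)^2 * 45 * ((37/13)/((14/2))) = -6555183255/728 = -9004372.60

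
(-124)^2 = 15376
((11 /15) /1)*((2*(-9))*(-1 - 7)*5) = 528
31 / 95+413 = 39266 / 95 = 413.33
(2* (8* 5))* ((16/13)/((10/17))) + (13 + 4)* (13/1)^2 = 39525/13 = 3040.38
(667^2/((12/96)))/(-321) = -3559112/321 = -11087.58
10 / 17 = 0.59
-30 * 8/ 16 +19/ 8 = -101/ 8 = -12.62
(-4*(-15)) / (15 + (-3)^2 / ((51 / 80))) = 68 / 33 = 2.06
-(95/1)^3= -857375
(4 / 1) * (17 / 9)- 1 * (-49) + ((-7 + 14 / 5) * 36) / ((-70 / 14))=19529 / 225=86.80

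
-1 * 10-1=-11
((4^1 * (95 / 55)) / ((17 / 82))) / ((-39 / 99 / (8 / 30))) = -22.56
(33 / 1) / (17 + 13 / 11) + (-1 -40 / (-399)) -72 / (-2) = 2945837 / 79800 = 36.92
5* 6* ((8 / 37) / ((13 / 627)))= 150480 / 481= 312.85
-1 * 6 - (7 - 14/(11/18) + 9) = 10/11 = 0.91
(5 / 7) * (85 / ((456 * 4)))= 0.03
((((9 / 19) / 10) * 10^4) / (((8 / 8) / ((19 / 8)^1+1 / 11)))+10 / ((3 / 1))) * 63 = 15423765 / 209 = 73797.92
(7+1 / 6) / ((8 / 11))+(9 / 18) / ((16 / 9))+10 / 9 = 3239 / 288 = 11.25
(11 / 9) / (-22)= -1 / 18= -0.06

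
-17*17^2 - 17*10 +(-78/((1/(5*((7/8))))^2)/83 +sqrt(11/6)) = -13548223/2656 +sqrt(66)/6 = -5099.63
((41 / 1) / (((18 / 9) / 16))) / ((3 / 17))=5576 / 3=1858.67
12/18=2/3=0.67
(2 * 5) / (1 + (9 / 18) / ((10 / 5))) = 8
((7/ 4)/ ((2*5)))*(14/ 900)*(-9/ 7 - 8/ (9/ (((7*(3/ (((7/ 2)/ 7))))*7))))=-7721/ 10800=-0.71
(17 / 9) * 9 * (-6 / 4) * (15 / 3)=-255 / 2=-127.50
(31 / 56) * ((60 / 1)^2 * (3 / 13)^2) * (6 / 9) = 83700 / 1183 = 70.75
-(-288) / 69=96 / 23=4.17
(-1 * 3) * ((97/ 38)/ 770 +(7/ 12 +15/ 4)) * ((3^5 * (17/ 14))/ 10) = -1572551901/ 4096400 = -383.89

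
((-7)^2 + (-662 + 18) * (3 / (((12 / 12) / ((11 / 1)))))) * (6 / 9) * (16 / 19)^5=-44465913856 / 7428297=-5986.02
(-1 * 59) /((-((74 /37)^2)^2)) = 59 /16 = 3.69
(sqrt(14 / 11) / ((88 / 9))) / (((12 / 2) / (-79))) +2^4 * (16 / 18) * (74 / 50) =4736 / 225 - 237 * sqrt(154) / 1936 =19.53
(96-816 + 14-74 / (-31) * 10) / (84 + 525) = -1.12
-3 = -3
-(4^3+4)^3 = -314432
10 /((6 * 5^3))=1 /75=0.01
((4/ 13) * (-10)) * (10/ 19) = -400/ 247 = -1.62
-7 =-7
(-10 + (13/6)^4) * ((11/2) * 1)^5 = 2512556651/41472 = 60584.41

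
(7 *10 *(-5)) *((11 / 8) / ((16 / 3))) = -5775 / 64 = -90.23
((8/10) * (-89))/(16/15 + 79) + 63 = 74595/1201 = 62.11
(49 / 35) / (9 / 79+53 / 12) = 6636 / 21475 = 0.31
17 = 17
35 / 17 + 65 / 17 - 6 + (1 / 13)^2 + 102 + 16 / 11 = 3265943 / 31603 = 103.34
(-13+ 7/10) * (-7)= 861/10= 86.10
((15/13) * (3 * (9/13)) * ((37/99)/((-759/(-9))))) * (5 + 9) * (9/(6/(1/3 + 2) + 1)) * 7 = 6167826/2351635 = 2.62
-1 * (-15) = 15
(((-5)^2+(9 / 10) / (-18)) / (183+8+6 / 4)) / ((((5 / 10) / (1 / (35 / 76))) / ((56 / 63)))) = 303392 / 606375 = 0.50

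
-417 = -417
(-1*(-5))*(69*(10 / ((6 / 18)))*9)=93150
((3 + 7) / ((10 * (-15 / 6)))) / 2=-0.20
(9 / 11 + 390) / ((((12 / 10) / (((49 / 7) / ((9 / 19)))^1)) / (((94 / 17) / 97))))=44788415 / 163251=274.35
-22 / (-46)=11 / 23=0.48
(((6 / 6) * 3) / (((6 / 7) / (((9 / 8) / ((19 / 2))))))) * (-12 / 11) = -189 / 418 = -0.45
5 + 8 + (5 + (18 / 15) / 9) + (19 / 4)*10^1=1969 / 30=65.63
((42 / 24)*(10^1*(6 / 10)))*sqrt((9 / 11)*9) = 189*sqrt(11) / 22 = 28.49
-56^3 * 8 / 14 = -100352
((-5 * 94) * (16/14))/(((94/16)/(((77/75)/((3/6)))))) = -2816/15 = -187.73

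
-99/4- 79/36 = -485/18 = -26.94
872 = 872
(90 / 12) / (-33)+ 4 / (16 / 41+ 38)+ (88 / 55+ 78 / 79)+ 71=502424293 / 6839030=73.46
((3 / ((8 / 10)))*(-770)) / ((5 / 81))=-93555 / 2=-46777.50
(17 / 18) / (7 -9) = -17 / 36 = -0.47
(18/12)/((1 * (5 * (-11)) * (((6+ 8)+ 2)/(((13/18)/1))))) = -13/10560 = -0.00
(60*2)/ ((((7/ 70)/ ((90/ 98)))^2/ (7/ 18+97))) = 2366550000/ 2401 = 985651.81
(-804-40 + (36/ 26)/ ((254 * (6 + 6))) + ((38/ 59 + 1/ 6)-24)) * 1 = -1013663939/ 1168908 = -867.19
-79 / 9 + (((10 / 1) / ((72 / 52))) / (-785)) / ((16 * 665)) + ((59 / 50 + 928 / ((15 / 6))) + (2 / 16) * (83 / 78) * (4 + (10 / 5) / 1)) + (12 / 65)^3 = 100304131881199 / 275253342000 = 364.41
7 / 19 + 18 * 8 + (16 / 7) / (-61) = 144.33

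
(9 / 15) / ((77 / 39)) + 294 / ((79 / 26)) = 2952183 / 30415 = 97.06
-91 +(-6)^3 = -307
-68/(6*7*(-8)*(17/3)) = 1/28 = 0.04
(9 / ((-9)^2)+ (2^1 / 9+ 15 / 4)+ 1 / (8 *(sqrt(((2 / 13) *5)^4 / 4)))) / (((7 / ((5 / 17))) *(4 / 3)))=5407 / 38080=0.14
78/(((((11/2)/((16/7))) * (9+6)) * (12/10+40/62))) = 992/847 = 1.17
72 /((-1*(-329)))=72 /329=0.22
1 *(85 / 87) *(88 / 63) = 7480 / 5481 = 1.36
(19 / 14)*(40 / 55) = 76 / 77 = 0.99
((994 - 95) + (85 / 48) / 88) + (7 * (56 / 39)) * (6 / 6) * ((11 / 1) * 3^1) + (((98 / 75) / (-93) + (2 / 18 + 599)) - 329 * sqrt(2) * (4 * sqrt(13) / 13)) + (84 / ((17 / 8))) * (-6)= 1076.46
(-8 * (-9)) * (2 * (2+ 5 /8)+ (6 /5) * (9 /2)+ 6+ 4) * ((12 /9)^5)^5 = 929993323052007424 /470715894135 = 1975699.85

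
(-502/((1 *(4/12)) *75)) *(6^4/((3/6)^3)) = -5204736/25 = -208189.44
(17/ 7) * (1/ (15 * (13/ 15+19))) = 17/ 2086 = 0.01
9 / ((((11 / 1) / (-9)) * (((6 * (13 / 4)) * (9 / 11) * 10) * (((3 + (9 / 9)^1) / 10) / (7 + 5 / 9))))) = -34 / 39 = -0.87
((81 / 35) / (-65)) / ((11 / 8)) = -648 / 25025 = -0.03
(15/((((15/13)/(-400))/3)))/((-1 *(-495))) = -1040/33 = -31.52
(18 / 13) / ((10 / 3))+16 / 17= 1499 / 1105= 1.36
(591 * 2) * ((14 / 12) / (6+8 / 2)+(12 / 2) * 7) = 497819 / 10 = 49781.90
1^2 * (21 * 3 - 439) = -376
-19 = -19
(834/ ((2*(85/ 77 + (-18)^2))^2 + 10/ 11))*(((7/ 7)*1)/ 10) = 824131/ 4177682910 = 0.00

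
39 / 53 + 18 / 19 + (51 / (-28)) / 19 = 44757 / 28196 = 1.59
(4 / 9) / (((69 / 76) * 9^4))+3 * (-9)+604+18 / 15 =11779036991 / 20371905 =578.20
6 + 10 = 16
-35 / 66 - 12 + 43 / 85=-67457 / 5610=-12.02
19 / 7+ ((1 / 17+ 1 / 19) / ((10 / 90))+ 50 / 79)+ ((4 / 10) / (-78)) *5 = 30126136 / 6966141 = 4.32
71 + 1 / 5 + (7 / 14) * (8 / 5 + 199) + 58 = 459 / 2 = 229.50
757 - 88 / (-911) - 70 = 625945 / 911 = 687.10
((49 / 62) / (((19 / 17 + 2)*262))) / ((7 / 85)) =10115 / 860932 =0.01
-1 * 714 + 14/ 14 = -713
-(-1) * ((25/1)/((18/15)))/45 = 25/54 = 0.46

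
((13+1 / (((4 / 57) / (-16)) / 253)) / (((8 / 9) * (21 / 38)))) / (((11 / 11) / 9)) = -1056615.11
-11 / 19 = -0.58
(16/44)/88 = 1/242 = 0.00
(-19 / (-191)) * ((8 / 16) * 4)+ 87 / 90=1.17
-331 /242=-1.37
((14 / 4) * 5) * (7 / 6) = 245 / 12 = 20.42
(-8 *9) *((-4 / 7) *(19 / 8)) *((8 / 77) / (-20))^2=2736 / 1037575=0.00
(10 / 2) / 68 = 5 / 68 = 0.07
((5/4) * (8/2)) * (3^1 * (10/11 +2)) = 43.64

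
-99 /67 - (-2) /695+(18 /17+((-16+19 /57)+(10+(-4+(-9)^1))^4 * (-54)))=-10425633956 /2374815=-4390.08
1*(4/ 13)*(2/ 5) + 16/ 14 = 576/ 455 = 1.27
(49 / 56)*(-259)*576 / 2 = -65268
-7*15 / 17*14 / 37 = -1470 / 629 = -2.34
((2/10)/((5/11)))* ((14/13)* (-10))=-308/65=-4.74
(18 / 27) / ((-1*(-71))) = 2 / 213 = 0.01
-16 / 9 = -1.78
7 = 7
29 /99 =0.29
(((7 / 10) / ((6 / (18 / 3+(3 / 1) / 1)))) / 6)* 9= 63 / 40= 1.58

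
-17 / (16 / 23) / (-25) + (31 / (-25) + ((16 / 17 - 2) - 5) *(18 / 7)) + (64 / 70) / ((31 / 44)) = -4292413 / 295120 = -14.54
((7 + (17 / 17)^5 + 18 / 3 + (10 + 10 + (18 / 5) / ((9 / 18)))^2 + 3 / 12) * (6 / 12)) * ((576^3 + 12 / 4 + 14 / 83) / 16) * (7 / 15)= 2101587331.10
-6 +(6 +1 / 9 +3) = 28 / 9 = 3.11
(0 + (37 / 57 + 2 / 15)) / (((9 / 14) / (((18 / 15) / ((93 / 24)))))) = 49952 / 132525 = 0.38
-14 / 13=-1.08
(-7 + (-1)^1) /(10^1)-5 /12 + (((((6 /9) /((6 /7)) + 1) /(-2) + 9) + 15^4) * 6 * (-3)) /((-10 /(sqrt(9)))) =3281011 /12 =273417.58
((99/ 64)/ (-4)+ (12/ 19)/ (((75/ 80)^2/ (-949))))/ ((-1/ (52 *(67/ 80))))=216805601701/ 7296000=29715.68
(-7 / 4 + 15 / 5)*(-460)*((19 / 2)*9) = -49162.50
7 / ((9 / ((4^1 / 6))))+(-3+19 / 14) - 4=-1937 / 378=-5.12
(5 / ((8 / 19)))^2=9025 / 64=141.02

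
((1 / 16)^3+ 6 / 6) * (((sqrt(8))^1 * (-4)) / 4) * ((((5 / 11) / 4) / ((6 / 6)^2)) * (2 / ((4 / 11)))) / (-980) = 4097 * sqrt(2) / 3211264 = 0.00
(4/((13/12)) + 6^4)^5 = 1376954229154671230976/371293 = 3708538079507750.57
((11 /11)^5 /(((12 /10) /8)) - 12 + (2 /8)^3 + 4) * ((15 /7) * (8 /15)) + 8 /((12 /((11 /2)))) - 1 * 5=-159 /56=-2.84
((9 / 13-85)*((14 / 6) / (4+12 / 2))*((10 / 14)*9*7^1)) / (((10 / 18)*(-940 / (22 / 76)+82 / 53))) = 30191238 / 61498385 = 0.49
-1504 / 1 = -1504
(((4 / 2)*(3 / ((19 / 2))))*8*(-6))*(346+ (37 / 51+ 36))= -3747648 / 323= -11602.63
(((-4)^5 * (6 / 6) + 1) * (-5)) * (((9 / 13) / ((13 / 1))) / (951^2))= 5115 / 16982641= 0.00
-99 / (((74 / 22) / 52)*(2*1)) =-28314 / 37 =-765.24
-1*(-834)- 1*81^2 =-5727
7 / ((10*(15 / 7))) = 0.33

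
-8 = -8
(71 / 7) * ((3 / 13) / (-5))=-213 / 455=-0.47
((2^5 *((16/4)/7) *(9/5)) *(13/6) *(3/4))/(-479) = -1872/16765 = -0.11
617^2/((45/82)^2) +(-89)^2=2575792861/2025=1271996.47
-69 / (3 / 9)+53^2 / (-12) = -5293 / 12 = -441.08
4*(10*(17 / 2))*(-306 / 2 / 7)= -52020 / 7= -7431.43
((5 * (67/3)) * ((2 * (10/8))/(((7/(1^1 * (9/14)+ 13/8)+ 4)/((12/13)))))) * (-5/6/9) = -3.37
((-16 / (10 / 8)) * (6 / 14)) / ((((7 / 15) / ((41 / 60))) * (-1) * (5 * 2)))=0.80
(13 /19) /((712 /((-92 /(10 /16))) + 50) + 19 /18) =10764 /727111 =0.01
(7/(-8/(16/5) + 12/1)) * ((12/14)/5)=12/95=0.13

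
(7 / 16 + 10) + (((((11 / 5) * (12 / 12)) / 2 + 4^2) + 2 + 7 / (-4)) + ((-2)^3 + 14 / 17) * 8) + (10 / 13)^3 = -87154933 / 2987920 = -29.17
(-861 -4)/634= -1.36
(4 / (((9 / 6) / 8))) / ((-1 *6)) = -32 / 9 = -3.56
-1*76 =-76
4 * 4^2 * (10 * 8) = 5120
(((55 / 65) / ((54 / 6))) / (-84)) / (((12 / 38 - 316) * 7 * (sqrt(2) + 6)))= 209 / 2338284312 - 209 * sqrt(2) / 14029705872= 0.00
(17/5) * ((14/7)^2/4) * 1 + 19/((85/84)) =377/17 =22.18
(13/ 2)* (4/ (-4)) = -13/ 2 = -6.50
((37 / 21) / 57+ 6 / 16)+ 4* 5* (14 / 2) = 1344527 / 9576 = 140.41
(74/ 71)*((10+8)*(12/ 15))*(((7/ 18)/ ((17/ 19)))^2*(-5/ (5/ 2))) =-5235944/ 923355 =-5.67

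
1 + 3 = 4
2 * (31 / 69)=62 / 69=0.90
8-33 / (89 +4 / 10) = 1137 / 149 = 7.63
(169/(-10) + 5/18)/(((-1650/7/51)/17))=68782/1125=61.14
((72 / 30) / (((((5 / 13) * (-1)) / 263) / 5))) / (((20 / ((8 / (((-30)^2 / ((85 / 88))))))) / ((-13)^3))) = 127696231 / 16500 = 7739.17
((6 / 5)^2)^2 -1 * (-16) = 11296 / 625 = 18.07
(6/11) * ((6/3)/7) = 12/77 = 0.16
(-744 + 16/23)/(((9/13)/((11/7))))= -2444728/1449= -1687.18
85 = 85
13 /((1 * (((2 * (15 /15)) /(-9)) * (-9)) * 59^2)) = 13 /6962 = 0.00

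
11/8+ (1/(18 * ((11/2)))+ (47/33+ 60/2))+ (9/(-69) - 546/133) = 9889453/346104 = 28.57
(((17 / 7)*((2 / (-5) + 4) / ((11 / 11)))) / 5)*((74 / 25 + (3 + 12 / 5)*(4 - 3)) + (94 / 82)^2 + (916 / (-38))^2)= 2742402016764 / 2654929375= 1032.95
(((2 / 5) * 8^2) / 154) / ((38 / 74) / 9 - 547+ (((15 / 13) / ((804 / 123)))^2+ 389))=-258690511872 / 245739965777075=-0.00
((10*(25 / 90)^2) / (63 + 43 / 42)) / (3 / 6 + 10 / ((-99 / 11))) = -1750 / 88737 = -0.02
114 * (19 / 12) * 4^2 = 2888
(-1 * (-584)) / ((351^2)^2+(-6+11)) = 292 / 7589243203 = 0.00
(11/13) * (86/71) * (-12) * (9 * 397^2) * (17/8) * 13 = -34218017163/71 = -481943903.70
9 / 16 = 0.56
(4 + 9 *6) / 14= 29 / 7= 4.14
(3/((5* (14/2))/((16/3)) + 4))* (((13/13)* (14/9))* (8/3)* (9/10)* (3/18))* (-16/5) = -7168/12675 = -0.57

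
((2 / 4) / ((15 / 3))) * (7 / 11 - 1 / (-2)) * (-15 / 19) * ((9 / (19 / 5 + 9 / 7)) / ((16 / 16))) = -23625 / 148808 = -0.16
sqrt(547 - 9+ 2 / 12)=sqrt(19374) / 6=23.20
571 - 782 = -211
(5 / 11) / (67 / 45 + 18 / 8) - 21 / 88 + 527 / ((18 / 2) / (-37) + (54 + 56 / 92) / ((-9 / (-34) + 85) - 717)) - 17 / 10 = -2855718347411829 / 1784478640120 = -1600.31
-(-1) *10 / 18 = 0.56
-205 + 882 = 677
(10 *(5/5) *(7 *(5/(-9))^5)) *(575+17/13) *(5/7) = -1170625000/767637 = -1524.97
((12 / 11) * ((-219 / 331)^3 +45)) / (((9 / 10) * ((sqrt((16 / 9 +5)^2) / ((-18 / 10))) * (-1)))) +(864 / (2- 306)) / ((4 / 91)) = -46479160146789 / 924677091118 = -50.27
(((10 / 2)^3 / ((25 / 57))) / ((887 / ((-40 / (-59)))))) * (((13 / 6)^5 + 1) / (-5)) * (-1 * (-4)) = -36011555 / 4238973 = -8.50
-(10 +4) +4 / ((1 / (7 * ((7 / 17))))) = -42 / 17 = -2.47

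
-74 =-74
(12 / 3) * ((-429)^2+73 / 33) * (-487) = -11831033848 / 33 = -358516177.21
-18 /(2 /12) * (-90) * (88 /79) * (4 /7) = 3421440 /553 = 6187.05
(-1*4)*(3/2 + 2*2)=-22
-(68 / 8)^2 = -289 / 4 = -72.25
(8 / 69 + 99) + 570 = 669.12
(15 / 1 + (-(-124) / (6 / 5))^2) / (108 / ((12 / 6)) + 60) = 5065 / 54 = 93.80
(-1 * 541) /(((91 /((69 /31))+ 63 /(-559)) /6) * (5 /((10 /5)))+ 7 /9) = -62600733 /2055739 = -30.45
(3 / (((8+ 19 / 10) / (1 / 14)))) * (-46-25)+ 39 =8654 / 231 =37.46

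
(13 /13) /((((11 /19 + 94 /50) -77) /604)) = -286900 /35407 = -8.10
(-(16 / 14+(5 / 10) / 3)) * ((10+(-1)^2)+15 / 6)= -495 / 28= -17.68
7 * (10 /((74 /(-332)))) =-314.05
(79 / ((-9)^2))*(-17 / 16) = -1343 / 1296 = -1.04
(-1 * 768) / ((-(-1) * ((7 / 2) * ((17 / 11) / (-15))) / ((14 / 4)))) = 126720 / 17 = 7454.12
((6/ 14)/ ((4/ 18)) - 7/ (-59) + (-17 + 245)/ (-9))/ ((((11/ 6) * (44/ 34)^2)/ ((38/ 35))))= -316847173/ 38479210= -8.23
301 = 301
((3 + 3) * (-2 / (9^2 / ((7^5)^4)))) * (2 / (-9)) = 638338130380896008 / 243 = 2626905886341135.84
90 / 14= 45 / 7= 6.43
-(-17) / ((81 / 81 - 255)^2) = 17 / 64516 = 0.00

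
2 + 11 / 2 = 15 / 2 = 7.50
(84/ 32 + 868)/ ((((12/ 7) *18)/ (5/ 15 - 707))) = -12920075/ 648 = -19938.39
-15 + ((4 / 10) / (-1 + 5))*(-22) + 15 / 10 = -157 / 10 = -15.70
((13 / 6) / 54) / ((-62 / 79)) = -1027 / 20088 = -0.05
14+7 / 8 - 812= -6377 / 8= -797.12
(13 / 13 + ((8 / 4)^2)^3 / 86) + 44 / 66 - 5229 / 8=-672053 / 1032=-651.21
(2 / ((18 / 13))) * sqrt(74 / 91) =1.30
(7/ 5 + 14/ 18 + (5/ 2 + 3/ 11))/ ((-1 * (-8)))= 4901/ 7920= 0.62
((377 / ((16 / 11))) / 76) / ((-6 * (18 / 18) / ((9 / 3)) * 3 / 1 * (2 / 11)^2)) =-17.19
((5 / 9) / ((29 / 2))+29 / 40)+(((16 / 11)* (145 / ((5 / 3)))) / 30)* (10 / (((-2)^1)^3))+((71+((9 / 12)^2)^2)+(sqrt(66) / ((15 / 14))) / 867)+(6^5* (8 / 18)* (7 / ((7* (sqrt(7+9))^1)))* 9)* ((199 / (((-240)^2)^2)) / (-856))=66.82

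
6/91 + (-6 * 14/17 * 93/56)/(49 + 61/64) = -486354/4945759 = -0.10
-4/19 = -0.21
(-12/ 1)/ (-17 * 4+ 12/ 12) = 12/ 67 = 0.18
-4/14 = -0.29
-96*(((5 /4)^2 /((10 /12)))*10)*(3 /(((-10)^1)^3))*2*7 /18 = 21 /5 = 4.20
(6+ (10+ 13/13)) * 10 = 170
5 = 5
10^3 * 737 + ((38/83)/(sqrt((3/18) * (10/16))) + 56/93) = 152 * sqrt(15)/415 + 68541056/93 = 737002.02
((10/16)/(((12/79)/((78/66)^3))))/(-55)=-0.12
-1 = -1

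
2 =2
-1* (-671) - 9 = 662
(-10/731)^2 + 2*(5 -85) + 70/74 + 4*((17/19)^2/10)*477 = -225121213883/35687299385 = -6.31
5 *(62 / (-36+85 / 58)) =-17980 / 2003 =-8.98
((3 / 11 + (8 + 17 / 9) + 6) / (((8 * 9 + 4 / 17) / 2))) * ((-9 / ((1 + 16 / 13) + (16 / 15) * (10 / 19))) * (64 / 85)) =-1.09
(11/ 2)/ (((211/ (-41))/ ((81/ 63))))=-4059/ 2954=-1.37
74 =74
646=646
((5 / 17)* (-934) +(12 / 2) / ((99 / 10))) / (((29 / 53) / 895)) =-7294079950 / 16269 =-448342.24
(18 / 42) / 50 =3 / 350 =0.01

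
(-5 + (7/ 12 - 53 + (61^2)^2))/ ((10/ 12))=166149403/ 10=16614940.30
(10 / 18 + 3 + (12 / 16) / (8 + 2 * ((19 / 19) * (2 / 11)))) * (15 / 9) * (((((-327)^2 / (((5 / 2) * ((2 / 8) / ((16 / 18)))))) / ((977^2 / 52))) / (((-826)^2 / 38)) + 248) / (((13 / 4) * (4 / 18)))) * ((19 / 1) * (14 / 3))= 3859217713363889686 / 20863330304271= 184976.11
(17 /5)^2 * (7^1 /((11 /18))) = 36414 /275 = 132.41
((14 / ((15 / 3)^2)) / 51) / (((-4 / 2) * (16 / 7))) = -49 / 20400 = -0.00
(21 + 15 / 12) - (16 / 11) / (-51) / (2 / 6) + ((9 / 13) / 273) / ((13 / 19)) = 256979589 / 11503492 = 22.34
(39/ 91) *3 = 9/ 7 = 1.29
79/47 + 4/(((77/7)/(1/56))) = 12213/7238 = 1.69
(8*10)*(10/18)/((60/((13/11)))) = 260/297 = 0.88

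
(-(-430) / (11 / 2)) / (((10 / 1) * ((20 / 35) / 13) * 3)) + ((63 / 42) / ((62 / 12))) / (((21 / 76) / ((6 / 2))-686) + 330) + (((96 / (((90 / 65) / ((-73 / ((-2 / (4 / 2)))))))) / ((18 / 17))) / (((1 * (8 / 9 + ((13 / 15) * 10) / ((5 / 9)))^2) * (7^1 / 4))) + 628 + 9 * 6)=3642024674984327 / 4847412934518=751.33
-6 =-6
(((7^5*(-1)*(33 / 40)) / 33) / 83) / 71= -0.07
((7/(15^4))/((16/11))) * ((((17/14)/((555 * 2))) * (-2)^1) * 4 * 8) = -187/28096875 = -0.00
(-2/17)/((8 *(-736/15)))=15/50048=0.00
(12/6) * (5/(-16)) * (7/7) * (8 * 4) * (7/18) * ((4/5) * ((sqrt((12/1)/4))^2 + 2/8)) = -20.22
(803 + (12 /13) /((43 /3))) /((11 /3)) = 1346739 /6149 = 219.02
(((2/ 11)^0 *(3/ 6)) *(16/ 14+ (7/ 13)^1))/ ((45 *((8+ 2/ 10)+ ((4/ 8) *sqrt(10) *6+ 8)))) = 153/ 87178 - 85 *sqrt(10)/ 261534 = 0.00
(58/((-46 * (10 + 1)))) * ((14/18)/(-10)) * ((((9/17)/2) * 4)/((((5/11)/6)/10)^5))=739559310336/1955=378291207.33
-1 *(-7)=7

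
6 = 6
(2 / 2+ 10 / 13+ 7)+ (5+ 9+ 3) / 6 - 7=359 / 78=4.60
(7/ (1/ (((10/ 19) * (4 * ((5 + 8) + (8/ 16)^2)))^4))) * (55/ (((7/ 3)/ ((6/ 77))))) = 7784550.57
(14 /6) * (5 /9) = 35 /27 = 1.30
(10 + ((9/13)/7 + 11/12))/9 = 12029/9828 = 1.22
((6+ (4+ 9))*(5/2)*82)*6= 23370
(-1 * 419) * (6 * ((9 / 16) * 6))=-33939 / 4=-8484.75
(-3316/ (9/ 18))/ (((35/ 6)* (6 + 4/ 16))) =-159168/ 875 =-181.91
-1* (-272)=272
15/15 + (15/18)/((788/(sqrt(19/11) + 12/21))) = 5 * sqrt(209)/52008 + 8279/8274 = 1.00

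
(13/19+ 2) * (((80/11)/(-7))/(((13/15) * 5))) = -12240/19019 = -0.64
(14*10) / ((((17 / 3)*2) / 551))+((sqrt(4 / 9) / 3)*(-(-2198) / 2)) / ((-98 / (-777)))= 445883 / 51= 8742.80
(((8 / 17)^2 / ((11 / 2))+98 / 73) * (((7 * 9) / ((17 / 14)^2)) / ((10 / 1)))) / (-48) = -165095847 / 1341347260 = -0.12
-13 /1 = -13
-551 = -551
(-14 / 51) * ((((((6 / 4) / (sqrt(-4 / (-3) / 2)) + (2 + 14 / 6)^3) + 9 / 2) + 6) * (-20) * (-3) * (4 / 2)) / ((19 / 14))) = -19447120 / 8721 - 5880 * sqrt(6) / 323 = -2274.51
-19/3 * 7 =-133/3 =-44.33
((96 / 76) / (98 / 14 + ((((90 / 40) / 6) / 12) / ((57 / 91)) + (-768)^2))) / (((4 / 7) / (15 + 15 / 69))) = 282240 / 4948918441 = 0.00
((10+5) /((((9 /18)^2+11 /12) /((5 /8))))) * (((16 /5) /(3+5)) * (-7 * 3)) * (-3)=405 /2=202.50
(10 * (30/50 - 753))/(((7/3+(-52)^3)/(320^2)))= 210124800/38347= 5479.56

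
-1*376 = -376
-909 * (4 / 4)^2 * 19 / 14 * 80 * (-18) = 12435120 / 7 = 1776445.71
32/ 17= 1.88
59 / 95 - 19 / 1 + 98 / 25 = -6868 / 475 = -14.46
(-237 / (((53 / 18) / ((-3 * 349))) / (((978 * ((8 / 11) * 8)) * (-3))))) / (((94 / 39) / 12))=-7162375089.05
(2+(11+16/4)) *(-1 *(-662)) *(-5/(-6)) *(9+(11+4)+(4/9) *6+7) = 2841635/9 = 315737.22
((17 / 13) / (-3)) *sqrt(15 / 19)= -17 *sqrt(285) / 741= -0.39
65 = 65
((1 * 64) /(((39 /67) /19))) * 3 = 81472 /13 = 6267.08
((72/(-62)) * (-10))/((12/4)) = 120/31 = 3.87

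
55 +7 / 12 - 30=307 / 12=25.58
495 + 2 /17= 8417 /17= 495.12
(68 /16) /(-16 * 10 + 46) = -17 /456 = -0.04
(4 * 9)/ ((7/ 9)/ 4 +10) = 1296/ 367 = 3.53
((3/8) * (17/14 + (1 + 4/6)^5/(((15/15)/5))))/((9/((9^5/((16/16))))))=18053361/112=161190.72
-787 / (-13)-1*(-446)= 6585 / 13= 506.54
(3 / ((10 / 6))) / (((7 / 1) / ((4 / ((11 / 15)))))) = 108 / 77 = 1.40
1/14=0.07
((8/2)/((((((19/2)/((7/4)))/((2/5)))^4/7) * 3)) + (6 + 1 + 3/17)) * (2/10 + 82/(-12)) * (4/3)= -11865204507148/186929184375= -63.47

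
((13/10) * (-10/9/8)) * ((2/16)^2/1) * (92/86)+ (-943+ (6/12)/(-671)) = -62688355381/66477312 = -943.00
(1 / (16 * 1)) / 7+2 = 225 / 112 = 2.01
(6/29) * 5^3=750/29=25.86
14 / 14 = 1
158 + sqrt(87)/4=160.33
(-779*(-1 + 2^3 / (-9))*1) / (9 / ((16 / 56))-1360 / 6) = -26486 / 3513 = -7.54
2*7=14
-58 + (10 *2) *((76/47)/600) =-40852/705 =-57.95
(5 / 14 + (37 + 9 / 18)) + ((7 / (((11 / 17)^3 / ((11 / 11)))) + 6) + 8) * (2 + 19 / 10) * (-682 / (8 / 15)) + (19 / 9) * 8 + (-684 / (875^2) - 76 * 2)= -1325865243880883 / 6670125000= -198776.67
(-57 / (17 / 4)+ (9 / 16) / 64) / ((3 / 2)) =-77773 / 8704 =-8.94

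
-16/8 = -2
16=16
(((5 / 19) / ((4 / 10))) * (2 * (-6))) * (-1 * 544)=81600 / 19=4294.74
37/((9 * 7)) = 0.59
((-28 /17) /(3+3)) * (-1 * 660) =3080 /17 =181.18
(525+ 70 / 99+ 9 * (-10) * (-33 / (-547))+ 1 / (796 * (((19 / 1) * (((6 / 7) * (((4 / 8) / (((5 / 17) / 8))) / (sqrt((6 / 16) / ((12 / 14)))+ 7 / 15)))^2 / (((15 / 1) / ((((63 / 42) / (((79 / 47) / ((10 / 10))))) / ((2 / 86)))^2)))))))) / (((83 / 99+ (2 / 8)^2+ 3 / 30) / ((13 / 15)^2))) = 19897462585 * sqrt(7) / 22925615864662689624+ 117510072987632444627557439 / 300967485071291789383872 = 390.44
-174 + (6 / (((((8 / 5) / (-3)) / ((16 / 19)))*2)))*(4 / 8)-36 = -4035 / 19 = -212.37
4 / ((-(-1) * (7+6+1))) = 2 / 7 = 0.29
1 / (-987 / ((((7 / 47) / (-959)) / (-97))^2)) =-1 / 385032572878443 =-0.00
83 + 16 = 99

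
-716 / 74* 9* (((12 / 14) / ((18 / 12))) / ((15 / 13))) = -55848 / 1295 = -43.13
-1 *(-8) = 8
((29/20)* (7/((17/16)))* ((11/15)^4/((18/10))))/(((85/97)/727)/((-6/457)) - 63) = -1676729134696/68923222835625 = -0.02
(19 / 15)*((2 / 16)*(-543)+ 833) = 116299 / 120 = 969.16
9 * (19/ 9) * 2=38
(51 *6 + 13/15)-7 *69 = -176.13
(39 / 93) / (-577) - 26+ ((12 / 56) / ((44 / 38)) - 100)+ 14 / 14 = -687633945 / 5509196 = -124.82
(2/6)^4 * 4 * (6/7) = 8/189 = 0.04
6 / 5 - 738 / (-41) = 96 / 5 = 19.20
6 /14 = 3 /7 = 0.43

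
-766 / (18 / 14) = -5362 / 9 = -595.78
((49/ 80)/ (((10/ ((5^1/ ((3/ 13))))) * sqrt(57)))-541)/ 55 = -541/ 55+637 * sqrt(57)/ 1504800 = -9.83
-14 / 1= -14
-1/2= -0.50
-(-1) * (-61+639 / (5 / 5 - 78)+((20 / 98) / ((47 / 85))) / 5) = -1753674 / 25333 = -69.22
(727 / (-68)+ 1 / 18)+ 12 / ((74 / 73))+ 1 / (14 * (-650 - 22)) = 21340945 / 17752896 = 1.20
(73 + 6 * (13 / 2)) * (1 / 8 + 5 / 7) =94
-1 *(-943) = 943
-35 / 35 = -1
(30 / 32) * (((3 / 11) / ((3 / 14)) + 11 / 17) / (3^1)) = 1795 / 2992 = 0.60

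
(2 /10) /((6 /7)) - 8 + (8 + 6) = 187 /30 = 6.23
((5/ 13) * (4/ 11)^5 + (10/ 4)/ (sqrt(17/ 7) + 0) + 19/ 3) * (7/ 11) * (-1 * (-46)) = 805 * sqrt(119)/ 187 + 12813976154/ 69090879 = 232.43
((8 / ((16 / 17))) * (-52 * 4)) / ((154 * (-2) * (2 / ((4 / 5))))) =884 / 385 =2.30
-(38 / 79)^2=-1444 / 6241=-0.23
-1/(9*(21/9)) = -1/21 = -0.05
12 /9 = 4 /3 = 1.33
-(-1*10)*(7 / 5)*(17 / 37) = 238 / 37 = 6.43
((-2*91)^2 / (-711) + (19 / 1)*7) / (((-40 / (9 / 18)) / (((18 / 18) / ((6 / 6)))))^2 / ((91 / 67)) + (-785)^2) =5590949 / 40175250525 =0.00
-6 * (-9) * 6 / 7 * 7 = 324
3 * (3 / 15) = 3 / 5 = 0.60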